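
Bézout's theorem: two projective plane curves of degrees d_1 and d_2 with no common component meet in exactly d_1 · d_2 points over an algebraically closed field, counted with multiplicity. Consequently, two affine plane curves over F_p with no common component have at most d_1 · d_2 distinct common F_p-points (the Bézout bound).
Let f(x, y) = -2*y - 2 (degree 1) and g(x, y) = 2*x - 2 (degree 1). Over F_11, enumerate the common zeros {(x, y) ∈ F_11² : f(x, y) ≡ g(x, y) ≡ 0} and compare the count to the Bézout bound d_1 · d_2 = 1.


Common zeros: {(1, 10)}; count = 1; Bézout bound = 1.

deg(f) = 1, deg(g) = 1, so Bézout bound = 1.
Scan x ∈ F_11. For each x, list the y ∈ F_11 with f(x, y) ≡ 0 and those with g(x, y) ≡ 0 (mod 11); the common zeros in that column are the intersection.
  x = 0: f ≡ 0 at y ∈ {10}; g ≡ 0 at y ∈ ∅; common: ∅.
  x = 1: f ≡ 0 at y ∈ {10}; g ≡ 0 at y ∈ {0, 1, 2, 3, 4, 5, 6, 7, 8, 9, 10}; common: {10}.
  x = 2: f ≡ 0 at y ∈ {10}; g ≡ 0 at y ∈ ∅; common: ∅.
  x = 3: f ≡ 0 at y ∈ {10}; g ≡ 0 at y ∈ ∅; common: ∅.
  x = 4: f ≡ 0 at y ∈ {10}; g ≡ 0 at y ∈ ∅; common: ∅.
  x = 5: f ≡ 0 at y ∈ {10}; g ≡ 0 at y ∈ ∅; common: ∅.
  x = 6: f ≡ 0 at y ∈ {10}; g ≡ 0 at y ∈ ∅; common: ∅.
  x = 7: f ≡ 0 at y ∈ {10}; g ≡ 0 at y ∈ ∅; common: ∅.
  x = 8: f ≡ 0 at y ∈ {10}; g ≡ 0 at y ∈ ∅; common: ∅.
  x = 9: f ≡ 0 at y ∈ {10}; g ≡ 0 at y ∈ ∅; common: ∅.
  x = 10: f ≡ 0 at y ∈ {10}; g ≡ 0 at y ∈ ∅; common: ∅.
Collecting: common zeros = {(1, 10)}, so the count is 1.
Comparison with the Bézout bound: 1 ≤ 1 = deg(f)·deg(g), as expected for curves with no common component (the bound is attained).


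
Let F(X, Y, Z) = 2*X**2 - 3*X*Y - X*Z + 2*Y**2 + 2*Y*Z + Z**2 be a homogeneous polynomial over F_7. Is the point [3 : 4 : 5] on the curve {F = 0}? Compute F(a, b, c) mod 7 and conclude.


F(3,4,5) ≡ 1 (mod 7); P is NOT on the curve.

Evaluate F(3, 4, 5) term-by-term (mod 7).
  2*X**2 ↦ 2·9·1·1 = 18
  -3*X*Y ↦ -3·3·4·1 = -36
  -X*Z ↦ -1·3·1·5 = -15
  2*Y**2 ↦ 2·1·16·1 = 32
  2*Y*Z ↦ 2·1·4·5 = 40
  Z**2 ↦ 1·1·1·25 = 25
Sum: F(3, 4, 5) = (18) + (-36) + (-15) + (32) + (40) + (25) = 64.
Reducing mod 7: 64 ≡ 1 (mod 7).
Since F(a, b, c) ≡ 1 ≠ 0 (mod 7), P does NOT lie on the curve.


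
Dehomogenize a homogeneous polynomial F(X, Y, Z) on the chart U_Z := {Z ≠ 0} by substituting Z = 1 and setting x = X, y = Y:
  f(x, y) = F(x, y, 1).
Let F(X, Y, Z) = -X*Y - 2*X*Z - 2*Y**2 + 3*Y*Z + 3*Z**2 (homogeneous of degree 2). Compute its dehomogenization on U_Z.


f(x, y) = -x*y - 2*x - 2*y**2 + 3*y + 3

On U_Z we set Z = 1. Each monomial c·X^i·Y^j·Z^k in F becomes c·x^i·y^j·1^k = c·x^i·y^j.
Substituting Z = 1: F(X, Y, 1) = -x*y - 2*x - 2*y**2 + 3*y + 3.
Note: deg(f) ≤ deg(F) = 2; strict inequality happens when F is divisible by Z (lost terms).


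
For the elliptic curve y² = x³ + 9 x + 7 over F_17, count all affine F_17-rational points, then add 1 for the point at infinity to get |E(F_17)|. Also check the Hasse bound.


Affine points = {(1, 0), (2, 4), (2, 13), (8, 8), (8, 9), (9, 1), (9, 16), (10, 3), (10, 14), (11, 3), (11, 14), (13, 3), (13, 14), (14, 2), (14, 15), (15, 7), (15, 10)}; affine count = 17; |E(F_17)| = 18.

Discriminant check: Δ ∝ 4a³ + 27b² = 4·9³ + 27·7² = 4·729 + 27·49 ≡ 6 (mod 17). Nonzero ⇒ E is nonsingular.
For each x ∈ F_17, compute rhs = x³ + 9·x + 7 mod 17, then count y ∈ F_17 with y² ≡ rhs.
  x = 0: rhs = 7, matching y values: none (0 points).
  x = 1: rhs = 0, matching y values: 0 (1 points).
  x = 2: rhs = 16, matching y values: 4, 13 (2 points).
  x = 3: rhs = 10, matching y values: none (0 points).
  x = 4: rhs = 5, matching y values: none (0 points).
  x = 5: rhs = 7, matching y values: none (0 points).
  x = 6: rhs = 5, matching y values: none (0 points).
  x = 7: rhs = 5, matching y values: none (0 points).
  x = 8: rhs = 13, matching y values: 8, 9 (2 points).
  x = 9: rhs = 1, matching y values: 1, 16 (2 points).
  x = 10: rhs = 9, matching y values: 3, 14 (2 points).
  x = 11: rhs = 9, matching y values: 3, 14 (2 points).
  x = 12: rhs = 7, matching y values: none (0 points).
  x = 13: rhs = 9, matching y values: 3, 14 (2 points).
  x = 14: rhs = 4, matching y values: 2, 15 (2 points).
  x = 15: rhs = 15, matching y values: 7, 10 (2 points).
  x = 16: rhs = 14, matching y values: none (0 points).
Total affine count: 17.
Full point count |E(F_17)| = 17 + 1 = 18.
Hasse bound: |18 − (17+1)| = |0| = 0 ≤ 2√17 ≈ 8.2462 ✓.


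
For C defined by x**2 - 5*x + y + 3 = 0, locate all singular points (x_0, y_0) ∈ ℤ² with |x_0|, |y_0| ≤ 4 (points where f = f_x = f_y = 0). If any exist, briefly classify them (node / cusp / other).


No singular points in the scanned grid; C is smooth there.

Compute partial derivatives:
  f_x = 2*x - 5.
  f_y = 1.
f_y = 1 is a nonzero constant, so f_y never vanishes: no point (x, y) can satisfy f = f_x = f_y = 0. In particular no (x, y) ∈ {−4, ..., 4}² is singular; the curve is smooth.


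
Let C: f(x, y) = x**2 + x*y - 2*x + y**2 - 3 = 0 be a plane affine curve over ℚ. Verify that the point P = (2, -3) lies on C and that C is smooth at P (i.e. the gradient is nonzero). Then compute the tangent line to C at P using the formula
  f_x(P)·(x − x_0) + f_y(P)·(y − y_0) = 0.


Tangent line at P: -x - 4*y - 10 = 0.

Step 1: f(2, -3) = 0, so P lies on C.
Step 2: partial derivatives
  f_x(x, y) = 2*x + y - 2, f_y(x, y) = x + 2*y.
  f_x(P) = -1, f_y(P) = -4 (gradient nonzero, so P is smooth).
Step 3: tangent line at P: -1·(x − 2) + -4·(y − -3) = 0.
Expanding: -x - 4*y - 10 = 0.


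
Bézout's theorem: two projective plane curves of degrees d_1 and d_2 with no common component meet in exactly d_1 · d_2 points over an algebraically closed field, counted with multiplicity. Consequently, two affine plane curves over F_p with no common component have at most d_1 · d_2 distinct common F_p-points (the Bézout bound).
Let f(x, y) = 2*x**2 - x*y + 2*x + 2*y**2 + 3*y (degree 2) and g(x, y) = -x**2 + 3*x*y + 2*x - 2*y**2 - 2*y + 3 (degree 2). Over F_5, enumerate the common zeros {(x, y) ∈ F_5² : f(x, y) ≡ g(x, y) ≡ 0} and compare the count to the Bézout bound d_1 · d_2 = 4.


Common zeros: {(2, 1), (4, 0)}; count = 2; Bézout bound = 4.

deg(f) = 2, deg(g) = 2, so Bézout bound = 4.
Scan x ∈ F_5. For each x, list the y ∈ F_5 with f(x, y) ≡ 0 and those with g(x, y) ≡ 0 (mod 5); the common zeros in that column are the intersection.
  x = 0: f ≡ 0 at y ∈ {0, 1}; g ≡ 0 at y ∈ ∅; common: ∅.
  x = 1: f ≡ 0 at y ∈ ∅; g ≡ 0 at y ∈ ∅; common: ∅.
  x = 2: f ≡ 0 at y ∈ {1}; g ≡ 0 at y ∈ {1}; common: {1}.
  x = 3: f ≡ 0 at y ∈ ∅; g ≡ 0 at y ∈ {0, 1}; common: ∅.
  x = 4: f ≡ 0 at y ∈ {0, 3}; g ≡ 0 at y ∈ {0}; common: {0}.
Collecting: common zeros = {(2, 1), (4, 0)}, so the count is 2.
Comparison with the Bézout bound: 2 ≤ 4 = deg(f)·deg(g), as expected for curves with no common component (the affine F_5-count falls short of the bound because intersections may lie at infinity, over extension fields, or carry multiplicity).


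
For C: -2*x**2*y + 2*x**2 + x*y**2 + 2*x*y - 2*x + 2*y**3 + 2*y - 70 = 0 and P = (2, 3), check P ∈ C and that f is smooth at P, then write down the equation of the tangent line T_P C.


Tangent line at P: -3*x + 64*y - 186 = 0.

Step 1: f(2, 3) = 0, so P lies on C.
Step 2: partial derivatives
  f_x(x, y) = -4*x*y + 4*x + y**2 + 2*y - 2, f_y(x, y) = -2*x**2 + 2*x*y + 2*x + 6*y**2 + 2.
  f_x(P) = -3, f_y(P) = 64 (gradient nonzero, so P is smooth).
Step 3: tangent line at P: -3·(x − 2) + 64·(y − 3) = 0.
Expanding: -3*x + 64*y - 186 = 0.


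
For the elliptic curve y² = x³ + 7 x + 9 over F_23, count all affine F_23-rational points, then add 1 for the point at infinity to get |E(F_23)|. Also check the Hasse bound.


Affine points = {(0, 3), (0, 20), (2, 10), (2, 13), (4, 3), (4, 20), (5, 10), (5, 13), (8, 5), (8, 18), (12, 2), (12, 21), (15, 4), (15, 19), (16, 10), (16, 13), (17, 2), (17, 21), (19, 3), (19, 20), (22, 1), (22, 22)}; affine count = 22; |E(F_23)| = 23.

Discriminant check: Δ ∝ 4a³ + 27b² = 4·7³ + 27·9² = 4·343 + 27·81 ≡ 17 (mod 23). Nonzero ⇒ E is nonsingular.
For each x ∈ F_23, compute rhs = x³ + 7·x + 9 mod 23, then count y ∈ F_23 with y² ≡ rhs.
  x = 0: rhs = 9, matching y values: 3, 20 (2 points).
  x = 1: rhs = 17, matching y values: none (0 points).
  x = 2: rhs = 8, matching y values: 10, 13 (2 points).
  x = 3: rhs = 11, matching y values: none (0 points).
  x = 4: rhs = 9, matching y values: 3, 20 (2 points).
  x = 5: rhs = 8, matching y values: 10, 13 (2 points).
  x = 6: rhs = 14, matching y values: none (0 points).
  x = 7: rhs = 10, matching y values: none (0 points).
  x = 8: rhs = 2, matching y values: 5, 18 (2 points).
  x = 9: rhs = 19, matching y values: none (0 points).
  x = 10: rhs = 21, matching y values: none (0 points).
  x = 11: rhs = 14, matching y values: none (0 points).
  x = 12: rhs = 4, matching y values: 2, 21 (2 points).
  x = 13: rhs = 20, matching y values: none (0 points).
  x = 14: rhs = 22, matching y values: none (0 points).
  x = 15: rhs = 16, matching y values: 4, 19 (2 points).
  x = 16: rhs = 8, matching y values: 10, 13 (2 points).
  x = 17: rhs = 4, matching y values: 2, 21 (2 points).
  x = 18: rhs = 10, matching y values: none (0 points).
  x = 19: rhs = 9, matching y values: 3, 20 (2 points).
  x = 20: rhs = 7, matching y values: none (0 points).
  x = 21: rhs = 10, matching y values: none (0 points).
  x = 22: rhs = 1, matching y values: 1, 22 (2 points).
Total affine count: 22.
Full point count |E(F_23)| = 22 + 1 = 23.
Hasse bound: |23 − (23+1)| = |-1| = 1 ≤ 2√23 ≈ 9.5917 ✓.


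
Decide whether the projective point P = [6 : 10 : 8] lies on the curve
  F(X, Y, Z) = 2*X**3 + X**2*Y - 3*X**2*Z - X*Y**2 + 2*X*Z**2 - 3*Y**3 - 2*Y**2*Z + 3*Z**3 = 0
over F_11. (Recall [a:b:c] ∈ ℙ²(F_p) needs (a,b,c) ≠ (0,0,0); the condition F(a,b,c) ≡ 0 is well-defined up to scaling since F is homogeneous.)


F(6,10,8) ≡ 2 (mod 11); P is NOT on the curve.

Evaluate F(6, 10, 8) term-by-term (mod 11).
  2*X**3 ↦ 2·216·1·1 = 432
  X**2*Y ↦ 1·36·10·1 = 360
  -3*X**2*Z ↦ -3·36·1·8 = -864
  -X*Y**2 ↦ -1·6·100·1 = -600
  2*X*Z**2 ↦ 2·6·1·64 = 768
  -3*Y**3 ↦ -3·1·1000·1 = -3000
  -2*Y**2*Z ↦ -2·1·100·8 = -1600
  3*Z**3 ↦ 3·1·1·512 = 1536
Sum: F(6, 10, 8) = (432) + (360) + (-864) + (-600) + (768) + (-3000) + (-1600) + (1536) = -2968.
Reducing mod 11: -2968 ≡ 2 (mod 11).
Since F(a, b, c) ≡ 2 ≠ 0 (mod 11), P does NOT lie on the curve.


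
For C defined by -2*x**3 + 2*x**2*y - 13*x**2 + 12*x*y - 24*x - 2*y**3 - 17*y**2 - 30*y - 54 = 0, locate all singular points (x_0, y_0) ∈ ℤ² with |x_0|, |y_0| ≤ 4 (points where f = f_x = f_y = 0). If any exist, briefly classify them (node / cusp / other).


Singular points: {(-3, -3)}; classification: node.

Compute partial derivatives:
  f_x = -6*x**2 + 4*x*y - 26*x + 12*y - 24.
  f_y = 2*x**2 + 12*x - 6*y**2 - 34*y - 30.
Scan x_0 ∈ {−4, ..., 4}. For each x_0, f_y(x_0, y) is a polynomial in y; find its integer roots y ∈ {−4, ..., 4}, then test f_x and f at those candidates.
  x = -4: f_y(-4, y) = -6*y**2 - 34*y - 46; no integer root y with |y| ≤ 4.
  x = -3: f_y(-3, y) = -6*y**2 - 34*y - 48; vanishes at y ∈ {-3}. (-3, -3): f_x = 0, f = 0 — SINGULAR.
  x = -2: f_y(-2, y) = -6*y**2 - 34*y - 46; no integer root y with |y| ≤ 4.
  x = -1: f_y(-1, y) = -6*y**2 - 34*y - 40; vanishes at y ∈ {-4}. (-1, -4): f_x = -36 ≠ 0.
  x = 0: f_y(0, y) = -6*y**2 - 34*y - 30; no integer root y with |y| ≤ 4.
  x = 1: f_y(1, y) = -6*y**2 - 34*y - 16; no integer root y with |y| ≤ 4.
  x = 2: f_y(2, y) = -6*y**2 - 34*y + 2; no integer root y with |y| ≤ 4.
  x = 3: f_y(3, y) = -6*y**2 - 34*y + 24; no integer root y with |y| ≤ 4.
  x = 4: f_y(4, y) = -6*y**2 - 34*y + 50; no integer root y with |y| ≤ 4.
Only singular point on the grid: (-3, -3).
Classify: substitute x = -3 + u, y = -3 + v and expand: f = -2*u**3 + 2*u**2*v - u**2 - 2*v**3 + v**2.
No constant or linear terms (consistent with a singular point). Quadratic part: -u**2 + v**2. Cubic part: -2*u**3 + 2*u**2*v - 2*v**3.
The quadratic part v**2 - u**2 = (v − u)(v + u) splits into two distinct linear factors, so there are two distinct tangent lines y − -3 = ±(x − -3) — this is a node (ordinary double point).
Classification: node.


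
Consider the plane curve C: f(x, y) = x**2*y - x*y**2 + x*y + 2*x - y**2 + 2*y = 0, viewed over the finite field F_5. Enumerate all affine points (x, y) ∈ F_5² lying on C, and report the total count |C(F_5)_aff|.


Affine F_5-points: {(0, 0), (0, 2), (4, 1)}; count = 3.

For each of the 25 pairs (x, y) ∈ F_5², evaluate f(x, y) mod 5. Record the zeros.
  x = 0: [0↦0, 1↦1, 2↦0, 3↦2, 4↦2]  zeros at y ∈ {0, 2}
  x = 1: [0↦2, 1↦4, 2↦2, 3↦1, 4↦1]  zeros at y ∈ ∅
  x = 2: [0↦4, 1↦4, 2↦3, 3↦1, 4↦3]  zeros at y ∈ ∅
  x = 3: [0↦1, 1↦1, 2↦3, 3↦2, 4↦3]  zeros at y ∈ ∅
  x = 4: [0↦3, 1↦0, 2↦2, 3↦4, 4↦1]  zeros at y ∈ {1}
Collecting zeros: affine points = {(0, 0), (0, 2), (4, 1)}.
Total count |C(F_5)_aff| = 3.


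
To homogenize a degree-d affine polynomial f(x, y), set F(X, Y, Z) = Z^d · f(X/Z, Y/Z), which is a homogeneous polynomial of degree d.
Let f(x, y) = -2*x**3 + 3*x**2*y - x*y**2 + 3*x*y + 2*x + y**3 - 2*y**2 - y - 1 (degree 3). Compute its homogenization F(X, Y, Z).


F(X, Y, Z) = -2*X**3 + 3*X**2*Y - X*Y**2 + 3*X*Y*Z + 2*X*Z**2 + Y**3 - 2*Y**2*Z - Y*Z**2 - Z**3

deg(f) = 3.
Substitute x = X/Z, y = Y/Z into f, then multiply by Z^3.
  monomial -2·x^3·y^0 ↦ -2·X^3·Y^0·Z^0.
  monomial 3·x^2·y^1 ↦ 3·X^2·Y^1·Z^0.
  monomial -1·x^1·y^2 ↦ -1·X^1·Y^2·Z^0.
  monomial 3·x^1·y^1 ↦ 3·X^1·Y^1·Z^1.
  monomial 2·x^1·y^0 ↦ 2·X^1·Y^0·Z^2.
  monomial 1·x^0·y^3 ↦ 1·X^0·Y^3·Z^0.
  monomial -2·x^0·y^2 ↦ -2·X^0·Y^2·Z^1.
  monomial -1·x^0·y^1 ↦ -1·X^0·Y^1·Z^2.
  monomial -1·x^0·y^0 ↦ -1·X^0·Y^0·Z^3.
Collecting: F(X, Y, Z) = -2*X**3 + 3*X**2*Y - X*Y**2 + 3*X*Y*Z + 2*X*Z**2 + Y**3 - 2*Y**2*Z - Y*Z**2 - Z**3.


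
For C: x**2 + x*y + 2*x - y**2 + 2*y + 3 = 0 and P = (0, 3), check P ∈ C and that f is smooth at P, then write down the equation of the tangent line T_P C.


Tangent line at P: 5*x - 4*y + 12 = 0.

Step 1: f(0, 3) = 0, so P lies on C.
Step 2: partial derivatives
  f_x(x, y) = 2*x + y + 2, f_y(x, y) = x - 2*y + 2.
  f_x(P) = 5, f_y(P) = -4 (gradient nonzero, so P is smooth).
Step 3: tangent line at P: 5·(x − 0) + -4·(y − 3) = 0.
Expanding: 5*x - 4*y + 12 = 0.


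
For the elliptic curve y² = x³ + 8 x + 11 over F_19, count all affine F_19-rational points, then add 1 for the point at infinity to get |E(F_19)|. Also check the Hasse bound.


Affine points = {(0, 7), (0, 12), (1, 1), (1, 18), (2, 4), (2, 15), (3, 9), (3, 10), (5, 9), (5, 10), (6, 3), (6, 16), (7, 7), (7, 12), (8, 6), (8, 13), (11, 9), (11, 10), (12, 7), (12, 12), (14, 6), (14, 13), (16, 6), (16, 13), (17, 5), (17, 14)}; affine count = 26; |E(F_19)| = 27.

Discriminant check: Δ ∝ 4a³ + 27b² = 4·8³ + 27·11² = 4·512 + 27·121 ≡ 14 (mod 19). Nonzero ⇒ E is nonsingular.
For each x ∈ F_19, compute rhs = x³ + 8·x + 11 mod 19, then count y ∈ F_19 with y² ≡ rhs.
  x = 0: rhs = 11, matching y values: 7, 12 (2 points).
  x = 1: rhs = 1, matching y values: 1, 18 (2 points).
  x = 2: rhs = 16, matching y values: 4, 15 (2 points).
  x = 3: rhs = 5, matching y values: 9, 10 (2 points).
  x = 4: rhs = 12, matching y values: none (0 points).
  x = 5: rhs = 5, matching y values: 9, 10 (2 points).
  x = 6: rhs = 9, matching y values: 3, 16 (2 points).
  x = 7: rhs = 11, matching y values: 7, 12 (2 points).
  x = 8: rhs = 17, matching y values: 6, 13 (2 points).
  x = 9: rhs = 14, matching y values: none (0 points).
  x = 10: rhs = 8, matching y values: none (0 points).
  x = 11: rhs = 5, matching y values: 9, 10 (2 points).
  x = 12: rhs = 11, matching y values: 7, 12 (2 points).
  x = 13: rhs = 13, matching y values: none (0 points).
  x = 14: rhs = 17, matching y values: 6, 13 (2 points).
  x = 15: rhs = 10, matching y values: none (0 points).
  x = 16: rhs = 17, matching y values: 6, 13 (2 points).
  x = 17: rhs = 6, matching y values: 5, 14 (2 points).
  x = 18: rhs = 2, matching y values: none (0 points).
Total affine count: 26.
Full point count |E(F_19)| = 26 + 1 = 27.
Hasse bound: |27 − (19+1)| = |7| = 7 ≤ 2√19 ≈ 8.7178 ✓.


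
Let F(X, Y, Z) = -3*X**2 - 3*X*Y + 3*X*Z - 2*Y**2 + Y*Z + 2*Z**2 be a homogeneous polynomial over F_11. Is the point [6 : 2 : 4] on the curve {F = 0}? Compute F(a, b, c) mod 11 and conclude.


F(6,2,4) ≡ 4 (mod 11); P is NOT on the curve.

Evaluate F(6, 2, 4) term-by-term (mod 11).
  -3*X**2 ↦ -3·36·1·1 = -108
  -3*X*Y ↦ -3·6·2·1 = -36
  3*X*Z ↦ 3·6·1·4 = 72
  -2*Y**2 ↦ -2·1·4·1 = -8
  Y*Z ↦ 1·1·2·4 = 8
  2*Z**2 ↦ 2·1·1·16 = 32
Sum: F(6, 2, 4) = (-108) + (-36) + (72) + (-8) + (8) + (32) = -40.
Reducing mod 11: -40 ≡ 4 (mod 11).
Since F(a, b, c) ≡ 4 ≠ 0 (mod 11), P does NOT lie on the curve.


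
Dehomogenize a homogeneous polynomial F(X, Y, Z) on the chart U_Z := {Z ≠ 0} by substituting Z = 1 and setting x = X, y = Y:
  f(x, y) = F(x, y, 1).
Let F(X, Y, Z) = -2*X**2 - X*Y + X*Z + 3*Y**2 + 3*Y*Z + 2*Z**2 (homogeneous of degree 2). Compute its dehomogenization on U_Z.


f(x, y) = -2*x**2 - x*y + x + 3*y**2 + 3*y + 2

On U_Z we set Z = 1. Each monomial c·X^i·Y^j·Z^k in F becomes c·x^i·y^j·1^k = c·x^i·y^j.
Substituting Z = 1: F(X, Y, 1) = -2*x**2 - x*y + x + 3*y**2 + 3*y + 2.
Note: deg(f) ≤ deg(F) = 2; strict inequality happens when F is divisible by Z (lost terms).


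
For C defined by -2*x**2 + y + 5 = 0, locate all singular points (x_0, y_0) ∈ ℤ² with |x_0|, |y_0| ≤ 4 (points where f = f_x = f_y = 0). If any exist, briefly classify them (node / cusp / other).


No singular points in the scanned grid; C is smooth there.

Compute partial derivatives:
  f_x = -4*x.
  f_y = 1.
f_y = 1 is a nonzero constant, so f_y never vanishes: no point (x, y) can satisfy f = f_x = f_y = 0. In particular no (x, y) ∈ {−4, ..., 4}² is singular; the curve is smooth.


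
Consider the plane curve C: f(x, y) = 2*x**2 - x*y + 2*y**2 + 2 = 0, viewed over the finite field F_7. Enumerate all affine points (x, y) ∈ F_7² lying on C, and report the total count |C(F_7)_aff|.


Affine F_7-points: {(1, 5), (1, 6), (2, 2), (2, 6), (5, 1), (5, 5), (6, 1), (6, 2)}; count = 8.

For each of the 49 pairs (x, y) ∈ F_7², evaluate f(x, y) mod 7. Record the zeros.
  x = 0: [0↦2, 1↦4, 2↦3, 3↦6, 4↦6, 5↦3, 6↦4]  zeros at y ∈ ∅
  x = 1: [0↦4, 1↦5, 2↦3, 3↦5, 4↦4, 5↦0, 6↦0]  zeros at y ∈ {5, 6}
  x = 2: [0↦3, 1↦3, 2↦0, 3↦1, 4↦6, 5↦1, 6↦0]  zeros at y ∈ {2, 6}
  x = 3: [0↦6, 1↦5, 2↦1, 3↦1, 4↦5, 5↦6, 6↦4]  zeros at y ∈ ∅
  x = 4: [0↦6, 1↦4, 2↦6, 3↦5, 4↦1, 5↦1, 6↦5]  zeros at y ∈ ∅
  x = 5: [0↦3, 1↦0, 2↦1, 3↦6, 4↦1, 5↦0, 6↦3]  zeros at y ∈ {1, 5}
  x = 6: [0↦4, 1↦0, 2↦0, 3↦4, 4↦5, 5↦3, 6↦5]  zeros at y ∈ {1, 2}
Collecting zeros: affine points = {(1, 5), (1, 6), (2, 2), (2, 6), (5, 1), (5, 5), (6, 1), (6, 2)}.
Total count |C(F_7)_aff| = 8.


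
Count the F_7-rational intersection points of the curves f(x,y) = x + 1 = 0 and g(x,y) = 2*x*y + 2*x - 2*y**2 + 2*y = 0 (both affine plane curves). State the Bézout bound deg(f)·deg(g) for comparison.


Common zeros: ∅; count = 0; Bézout bound = 2.

deg(f) = 1, deg(g) = 2, so Bézout bound = 2.
Scan x ∈ F_7. For each x, list the y ∈ F_7 with f(x, y) ≡ 0 and those with g(x, y) ≡ 0 (mod 7); the common zeros in that column are the intersection.
  x = 0: f ≡ 0 at y ∈ ∅; g ≡ 0 at y ∈ {0, 1}; common: ∅.
  x = 1: f ≡ 0 at y ∈ ∅; g ≡ 0 at y ∈ {4, 5}; common: ∅.
  x = 2: f ≡ 0 at y ∈ ∅; g ≡ 0 at y ∈ ∅; common: ∅.
  x = 3: f ≡ 0 at y ∈ ∅; g ≡ 0 at y ∈ {2}; common: ∅.
  x = 4: f ≡ 0 at y ∈ ∅; g ≡ 0 at y ∈ ∅; common: ∅.
  x = 5: f ≡ 0 at y ∈ ∅; g ≡ 0 at y ∈ {3}; common: ∅.
  x = 6: f ≡ 0 at y ∈ {0, 1, 2, 3, 4, 5, 6}; g ≡ 0 at y ∈ ∅; common: ∅.
Collecting: common zeros = ∅, so the count is 0.
Comparison with the Bézout bound: 0 ≤ 2 = deg(f)·deg(g), as expected for curves with no common component (the affine F_7-count falls short of the bound because intersections may lie at infinity, over extension fields, or carry multiplicity).


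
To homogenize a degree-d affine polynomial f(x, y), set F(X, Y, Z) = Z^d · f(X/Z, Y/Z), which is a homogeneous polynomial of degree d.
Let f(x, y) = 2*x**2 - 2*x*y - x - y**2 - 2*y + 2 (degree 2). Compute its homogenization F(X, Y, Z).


F(X, Y, Z) = 2*X**2 - 2*X*Y - X*Z - Y**2 - 2*Y*Z + 2*Z**2

deg(f) = 2.
Substitute x = X/Z, y = Y/Z into f, then multiply by Z^2.
  monomial 2·x^2·y^0 ↦ 2·X^2·Y^0·Z^0.
  monomial -2·x^1·y^1 ↦ -2·X^1·Y^1·Z^0.
  monomial -1·x^1·y^0 ↦ -1·X^1·Y^0·Z^1.
  monomial -1·x^0·y^2 ↦ -1·X^0·Y^2·Z^0.
  monomial -2·x^0·y^1 ↦ -2·X^0·Y^1·Z^1.
  monomial 2·x^0·y^0 ↦ 2·X^0·Y^0·Z^2.
Collecting: F(X, Y, Z) = 2*X**2 - 2*X*Y - X*Z - Y**2 - 2*Y*Z + 2*Z**2.


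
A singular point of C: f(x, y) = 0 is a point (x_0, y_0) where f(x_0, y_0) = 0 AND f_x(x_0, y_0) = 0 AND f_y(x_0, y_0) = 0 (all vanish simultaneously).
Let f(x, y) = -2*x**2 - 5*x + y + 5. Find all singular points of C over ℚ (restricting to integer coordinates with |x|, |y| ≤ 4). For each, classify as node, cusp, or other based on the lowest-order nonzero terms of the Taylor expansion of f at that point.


No singular points in the scanned grid; C is smooth there.

Compute partial derivatives:
  f_x = -4*x - 5.
  f_y = 1.
f_y = 1 is a nonzero constant, so f_y never vanishes: no point (x, y) can satisfy f = f_x = f_y = 0. In particular no (x, y) ∈ {−4, ..., 4}² is singular; the curve is smooth.


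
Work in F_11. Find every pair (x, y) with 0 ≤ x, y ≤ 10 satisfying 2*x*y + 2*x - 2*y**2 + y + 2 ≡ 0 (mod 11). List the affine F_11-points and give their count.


Affine F_11-points: {(3, 3), (3, 6), (7, 4), (7, 9), (8, 1), (8, 2), (9, 7), (9, 8), (10, 0), (10, 5)}; count = 10.

For each of the 121 pairs (x, y) ∈ F_11², evaluate f(x, y) mod 11. Record the zeros.
  x = 0: [0↦2, 1↦1, 2↦7, 3↦9, 4↦7, 5↦1, 6↦2, 7↦10, 8↦3, 9↦3, 10↦10]  zeros at y ∈ ∅
  x = 1: [0↦4, 1↦5, 2↦2, 3↦6, 4↦6, 5↦2, 6↦5, 7↦4, 8↦10, 9↦1, 10↦10]  zeros at y ∈ ∅
  x = 2: [0↦6, 1↦9, 2↦8, 3↦3, 4↦5, 5↦3, 6↦8, 7↦9, 8↦6, 9↦10, 10↦10]  zeros at y ∈ ∅
  x = 3: [0↦8, 1↦2, 2↦3, 3↦0, 4↦4, 5↦4, 6↦0, 7↦3, 8↦2, 9↦8, 10↦10]  zeros at y ∈ {3, 6}
  x = 4: [0↦10, 1↦6, 2↦9, 3↦8, 4↦3, 5↦5, 6↦3, 7↦8, 8↦9, 9↦6, 10↦10]  zeros at y ∈ ∅
  x = 5: [0↦1, 1↦10, 2↦4, 3↦5, 4↦2, 5↦6, 6↦6, 7↦2, 8↦5, 9↦4, 10↦10]  zeros at y ∈ ∅
  x = 6: [0↦3, 1↦3, 2↦10, 3↦2, 4↦1, 5↦7, 6↦9, 7↦7, 8↦1, 9↦2, 10↦10]  zeros at y ∈ ∅
  x = 7: [0↦5, 1↦7, 2↦5, 3↦10, 4↦0, 5↦8, 6↦1, 7↦1, 8↦8, 9↦0, 10↦10]  zeros at y ∈ {4, 9}
  x = 8: [0↦7, 1↦0, 2↦0, 3↦7, 4↦10, 5↦9, 6↦4, 7↦6, 8↦4, 9↦9, 10↦10]  zeros at y ∈ {1, 2}
  x = 9: [0↦9, 1↦4, 2↦6, 3↦4, 4↦9, 5↦10, 6↦7, 7↦0, 8↦0, 9↦7, 10↦10]  zeros at y ∈ {7, 8}
  x = 10: [0↦0, 1↦8, 2↦1, 3↦1, 4↦8, 5↦0, 6↦10, 7↦5, 8↦7, 9↦5, 10↦10]  zeros at y ∈ {0, 5}
Collecting zeros: affine points = {(3, 3), (3, 6), (7, 4), (7, 9), (8, 1), (8, 2), (9, 7), (9, 8), (10, 0), (10, 5)}.
Total count |C(F_11)_aff| = 10.


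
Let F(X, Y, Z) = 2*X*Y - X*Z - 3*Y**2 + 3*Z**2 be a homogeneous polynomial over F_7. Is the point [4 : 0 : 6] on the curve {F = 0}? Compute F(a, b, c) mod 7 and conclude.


F(4,0,6) ≡ 0 (mod 7); P is on the curve.

Evaluate F(4, 0, 6) term-by-term (mod 7).
  2*X*Y ↦ 2·4·0·1 = 0
  -X*Z ↦ -1·4·1·6 = -24
  -3*Y**2 ↦ -3·1·0·1 = 0
  3*Z**2 ↦ 3·1·1·36 = 108
Sum: F(4, 0, 6) = (0) + (-24) + (0) + (108) = 84.
Reducing mod 7: 84 ≡ 0 (mod 7).
Since F(a, b, c) ≡ 0 (mod 7), P lies on the curve.


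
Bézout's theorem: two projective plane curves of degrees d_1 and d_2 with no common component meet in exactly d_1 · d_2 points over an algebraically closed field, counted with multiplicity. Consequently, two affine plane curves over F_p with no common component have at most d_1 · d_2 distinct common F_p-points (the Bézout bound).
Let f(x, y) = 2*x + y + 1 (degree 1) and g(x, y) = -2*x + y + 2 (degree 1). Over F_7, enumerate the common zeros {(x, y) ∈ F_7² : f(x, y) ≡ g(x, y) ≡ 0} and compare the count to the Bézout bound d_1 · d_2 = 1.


Common zeros: {(2, 2)}; count = 1; Bézout bound = 1.

deg(f) = 1, deg(g) = 1, so Bézout bound = 1.
Scan x ∈ F_7. For each x, list the y ∈ F_7 with f(x, y) ≡ 0 and those with g(x, y) ≡ 0 (mod 7); the common zeros in that column are the intersection.
  x = 0: f ≡ 0 at y ∈ {6}; g ≡ 0 at y ∈ {5}; common: ∅.
  x = 1: f ≡ 0 at y ∈ {4}; g ≡ 0 at y ∈ {0}; common: ∅.
  x = 2: f ≡ 0 at y ∈ {2}; g ≡ 0 at y ∈ {2}; common: {2}.
  x = 3: f ≡ 0 at y ∈ {0}; g ≡ 0 at y ∈ {4}; common: ∅.
  x = 4: f ≡ 0 at y ∈ {5}; g ≡ 0 at y ∈ {6}; common: ∅.
  x = 5: f ≡ 0 at y ∈ {3}; g ≡ 0 at y ∈ {1}; common: ∅.
  x = 6: f ≡ 0 at y ∈ {1}; g ≡ 0 at y ∈ {3}; common: ∅.
Collecting: common zeros = {(2, 2)}, so the count is 1.
Comparison with the Bézout bound: 1 ≤ 1 = deg(f)·deg(g), as expected for curves with no common component (the bound is attained).


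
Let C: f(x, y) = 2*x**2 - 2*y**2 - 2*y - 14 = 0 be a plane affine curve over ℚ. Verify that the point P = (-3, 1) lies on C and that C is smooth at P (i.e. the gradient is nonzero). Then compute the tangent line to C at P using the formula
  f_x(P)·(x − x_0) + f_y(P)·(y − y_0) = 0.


Tangent line at P: -12*x - 6*y - 30 = 0.

Step 1: f(-3, 1) = 0, so P lies on C.
Step 2: partial derivatives
  f_x(x, y) = 4*x, f_y(x, y) = -4*y - 2.
  f_x(P) = -12, f_y(P) = -6 (gradient nonzero, so P is smooth).
Step 3: tangent line at P: -12·(x − -3) + -6·(y − 1) = 0.
Expanding: -12*x - 6*y - 30 = 0.


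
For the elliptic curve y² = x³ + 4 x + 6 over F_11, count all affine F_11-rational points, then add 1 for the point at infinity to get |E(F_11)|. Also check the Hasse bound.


Affine points = {(1, 0), (2, 0), (3, 1), (3, 10), (4, 3), (4, 8), (6, 2), (6, 9), (7, 5), (7, 6), (8, 0), (9, 1), (9, 10), (10, 1), (10, 10)}; affine count = 15; |E(F_11)| = 16.

Discriminant check: Δ ∝ 4a³ + 27b² = 4·4³ + 27·6² = 4·64 + 27·36 ≡ 7 (mod 11). Nonzero ⇒ E is nonsingular.
For each x ∈ F_11, compute rhs = x³ + 4·x + 6 mod 11, then count y ∈ F_11 with y² ≡ rhs.
  x = 0: rhs = 6, matching y values: none (0 points).
  x = 1: rhs = 0, matching y values: 0 (1 points).
  x = 2: rhs = 0, matching y values: 0 (1 points).
  x = 3: rhs = 1, matching y values: 1, 10 (2 points).
  x = 4: rhs = 9, matching y values: 3, 8 (2 points).
  x = 5: rhs = 8, matching y values: none (0 points).
  x = 6: rhs = 4, matching y values: 2, 9 (2 points).
  x = 7: rhs = 3, matching y values: 5, 6 (2 points).
  x = 8: rhs = 0, matching y values: 0 (1 points).
  x = 9: rhs = 1, matching y values: 1, 10 (2 points).
  x = 10: rhs = 1, matching y values: 1, 10 (2 points).
Total affine count: 15.
Full point count |E(F_11)| = 15 + 1 = 16.
Hasse bound: |16 − (11+1)| = |4| = 4 ≤ 2√11 ≈ 6.6332 ✓.


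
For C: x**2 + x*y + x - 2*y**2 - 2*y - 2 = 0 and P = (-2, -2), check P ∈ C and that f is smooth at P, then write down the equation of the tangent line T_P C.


Tangent line at P: -5*x + 4*y - 2 = 0.

Step 1: f(-2, -2) = 0, so P lies on C.
Step 2: partial derivatives
  f_x(x, y) = 2*x + y + 1, f_y(x, y) = x - 4*y - 2.
  f_x(P) = -5, f_y(P) = 4 (gradient nonzero, so P is smooth).
Step 3: tangent line at P: -5·(x − -2) + 4·(y − -2) = 0.
Expanding: -5*x + 4*y - 2 = 0.


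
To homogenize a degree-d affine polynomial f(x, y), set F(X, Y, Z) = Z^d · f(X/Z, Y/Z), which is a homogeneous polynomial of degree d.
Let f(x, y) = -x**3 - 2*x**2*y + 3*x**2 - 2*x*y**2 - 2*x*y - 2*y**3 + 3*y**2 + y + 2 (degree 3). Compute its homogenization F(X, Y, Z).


F(X, Y, Z) = -X**3 - 2*X**2*Y + 3*X**2*Z - 2*X*Y**2 - 2*X*Y*Z - 2*Y**3 + 3*Y**2*Z + Y*Z**2 + 2*Z**3

deg(f) = 3.
Substitute x = X/Z, y = Y/Z into f, then multiply by Z^3.
  monomial -1·x^3·y^0 ↦ -1·X^3·Y^0·Z^0.
  monomial -2·x^2·y^1 ↦ -2·X^2·Y^1·Z^0.
  monomial 3·x^2·y^0 ↦ 3·X^2·Y^0·Z^1.
  monomial -2·x^1·y^2 ↦ -2·X^1·Y^2·Z^0.
  monomial -2·x^1·y^1 ↦ -2·X^1·Y^1·Z^1.
  monomial -2·x^0·y^3 ↦ -2·X^0·Y^3·Z^0.
  monomial 3·x^0·y^2 ↦ 3·X^0·Y^2·Z^1.
  monomial 1·x^0·y^1 ↦ 1·X^0·Y^1·Z^2.
  monomial 2·x^0·y^0 ↦ 2·X^0·Y^0·Z^3.
Collecting: F(X, Y, Z) = -X**3 - 2*X**2*Y + 3*X**2*Z - 2*X*Y**2 - 2*X*Y*Z - 2*Y**3 + 3*Y**2*Z + Y*Z**2 + 2*Z**3.


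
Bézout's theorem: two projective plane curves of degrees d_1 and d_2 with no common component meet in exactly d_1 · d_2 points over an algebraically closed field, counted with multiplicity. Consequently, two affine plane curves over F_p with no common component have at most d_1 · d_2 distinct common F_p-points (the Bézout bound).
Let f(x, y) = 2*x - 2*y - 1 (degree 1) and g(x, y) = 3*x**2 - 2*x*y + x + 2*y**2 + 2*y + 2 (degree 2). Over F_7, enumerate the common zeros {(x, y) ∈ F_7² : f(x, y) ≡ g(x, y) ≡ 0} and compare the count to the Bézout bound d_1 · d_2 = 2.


Common zeros: {(2, 5)}; count = 1; Bézout bound = 2.

deg(f) = 1, deg(g) = 2, so Bézout bound = 2.
Scan x ∈ F_7. For each x, list the y ∈ F_7 with f(x, y) ≡ 0 and those with g(x, y) ≡ 0 (mod 7); the common zeros in that column are the intersection.
  x = 0: f ≡ 0 at y ∈ {3}; g ≡ 0 at y ∈ {2, 4}; common: ∅.
  x = 1: f ≡ 0 at y ∈ {4}; g ≡ 0 at y ∈ {2, 5}; common: ∅.
  x = 2: f ≡ 0 at y ∈ {5}; g ≡ 0 at y ∈ {3, 5}; common: {5}.
  x = 3: f ≡ 0 at y ∈ {6}; g ≡ 0 at y ∈ ∅; common: ∅.
  x = 4: f ≡ 0 at y ∈ {0}; g ≡ 0 at y ∈ ∅; common: ∅.
  x = 5: f ≡ 0 at y ∈ {1}; g ≡ 0 at y ∈ ∅; common: ∅.
  x = 6: f ≡ 0 at y ∈ {2}; g ≡ 0 at y ∈ ∅; common: ∅.
Collecting: common zeros = {(2, 5)}, so the count is 1.
Comparison with the Bézout bound: 1 ≤ 2 = deg(f)·deg(g), as expected for curves with no common component (the affine F_7-count falls short of the bound because intersections may lie at infinity, over extension fields, or carry multiplicity).


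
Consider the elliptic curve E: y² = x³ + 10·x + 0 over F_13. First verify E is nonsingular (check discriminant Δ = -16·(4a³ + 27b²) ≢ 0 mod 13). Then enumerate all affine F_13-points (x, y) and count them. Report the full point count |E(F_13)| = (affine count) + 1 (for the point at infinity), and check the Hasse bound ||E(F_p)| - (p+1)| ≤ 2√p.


Affine points = {(0, 0), (4, 0), (6, 4), (6, 9), (7, 6), (7, 7), (9, 0)}; affine count = 7; |E(F_13)| = 8.

Discriminant check: Δ ∝ 4a³ + 27b² = 4·10³ + 27·0² = 4·1000 + 27·0 ≡ 9 (mod 13). Nonzero ⇒ E is nonsingular.
For each x ∈ F_13, compute rhs = x³ + 10·x + 0 mod 13, then count y ∈ F_13 with y² ≡ rhs.
  x = 0: rhs = 0, matching y values: 0 (1 points).
  x = 1: rhs = 11, matching y values: none (0 points).
  x = 2: rhs = 2, matching y values: none (0 points).
  x = 3: rhs = 5, matching y values: none (0 points).
  x = 4: rhs = 0, matching y values: 0 (1 points).
  x = 5: rhs = 6, matching y values: none (0 points).
  x = 6: rhs = 3, matching y values: 4, 9 (2 points).
  x = 7: rhs = 10, matching y values: 6, 7 (2 points).
  x = 8: rhs = 7, matching y values: none (0 points).
  x = 9: rhs = 0, matching y values: 0 (1 points).
  x = 10: rhs = 8, matching y values: none (0 points).
  x = 11: rhs = 11, matching y values: none (0 points).
  x = 12: rhs = 2, matching y values: none (0 points).
Total affine count: 7.
Full point count |E(F_13)| = 7 + 1 = 8.
Hasse bound: |8 − (13+1)| = |-6| = 6 ≤ 2√13 ≈ 7.2111 ✓.


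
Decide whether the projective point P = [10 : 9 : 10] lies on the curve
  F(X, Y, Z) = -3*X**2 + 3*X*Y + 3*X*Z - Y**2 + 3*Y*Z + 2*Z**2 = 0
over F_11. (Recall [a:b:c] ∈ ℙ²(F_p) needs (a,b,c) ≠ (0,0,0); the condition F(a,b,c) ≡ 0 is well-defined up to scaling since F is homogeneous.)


F(10,9,10) ≡ 10 (mod 11); P is NOT on the curve.

Evaluate F(10, 9, 10) term-by-term (mod 11).
  -3*X**2 ↦ -3·100·1·1 = -300
  3*X*Y ↦ 3·10·9·1 = 270
  3*X*Z ↦ 3·10·1·10 = 300
  -Y**2 ↦ -1·1·81·1 = -81
  3*Y*Z ↦ 3·1·9·10 = 270
  2*Z**2 ↦ 2·1·1·100 = 200
Sum: F(10, 9, 10) = (-300) + (270) + (300) + (-81) + (270) + (200) = 659.
Reducing mod 11: 659 ≡ 10 (mod 11).
Since F(a, b, c) ≡ 10 ≠ 0 (mod 11), P does NOT lie on the curve.


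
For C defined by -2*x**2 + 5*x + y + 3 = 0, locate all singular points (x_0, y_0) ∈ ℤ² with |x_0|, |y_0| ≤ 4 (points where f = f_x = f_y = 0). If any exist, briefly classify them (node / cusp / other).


No singular points in the scanned grid; C is smooth there.

Compute partial derivatives:
  f_x = 5 - 4*x.
  f_y = 1.
f_y = 1 is a nonzero constant, so f_y never vanishes: no point (x, y) can satisfy f = f_x = f_y = 0. In particular no (x, y) ∈ {−4, ..., 4}² is singular; the curve is smooth.


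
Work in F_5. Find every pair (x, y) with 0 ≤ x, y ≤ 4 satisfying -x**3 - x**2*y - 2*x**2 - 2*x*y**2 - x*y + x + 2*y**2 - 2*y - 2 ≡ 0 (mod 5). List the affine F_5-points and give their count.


Affine F_5-points: {(0, 3), (1, 4), (2, 2), (2, 4)}; count = 4.

For each of the 25 pairs (x, y) ∈ F_5², evaluate f(x, y) mod 5. Record the zeros.
  x = 0: [0↦3, 1↦3, 2↦2, 3↦0, 4↦2]  zeros at y ∈ {3}
  x = 1: [0↦1, 1↦2, 2↦3, 3↦4, 4↦0]  zeros at y ∈ {4}
  x = 2: [0↦4, 1↦4, 2↦0, 3↦2, 4↦0]  zeros at y ∈ {2, 4}
  x = 3: [0↦1, 1↦3, 2↦2, 3↦3, 4↦1]  zeros at y ∈ ∅
  x = 4: [0↦1, 1↦3, 2↦3, 3↦1, 4↦2]  zeros at y ∈ ∅
Collecting zeros: affine points = {(0, 3), (1, 4), (2, 2), (2, 4)}.
Total count |C(F_5)_aff| = 4.


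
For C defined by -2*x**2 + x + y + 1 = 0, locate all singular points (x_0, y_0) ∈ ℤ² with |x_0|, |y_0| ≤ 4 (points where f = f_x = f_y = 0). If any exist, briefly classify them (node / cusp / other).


No singular points in the scanned grid; C is smooth there.

Compute partial derivatives:
  f_x = 1 - 4*x.
  f_y = 1.
f_y = 1 is a nonzero constant, so f_y never vanishes: no point (x, y) can satisfy f = f_x = f_y = 0. In particular no (x, y) ∈ {−4, ..., 4}² is singular; the curve is smooth.


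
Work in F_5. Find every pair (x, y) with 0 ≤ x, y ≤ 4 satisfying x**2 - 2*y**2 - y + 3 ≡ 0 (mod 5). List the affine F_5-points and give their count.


Affine F_5-points: {(0, 1)}; count = 1.

For each of the 25 pairs (x, y) ∈ F_5², evaluate f(x, y) mod 5. Record the zeros.
  x = 0: [0↦3, 1↦0, 2↦3, 3↦2, 4↦2]  zeros at y ∈ {1}
  x = 1: [0↦4, 1↦1, 2↦4, 3↦3, 4↦3]  zeros at y ∈ ∅
  x = 2: [0↦2, 1↦4, 2↦2, 3↦1, 4↦1]  zeros at y ∈ ∅
  x = 3: [0↦2, 1↦4, 2↦2, 3↦1, 4↦1]  zeros at y ∈ ∅
  x = 4: [0↦4, 1↦1, 2↦4, 3↦3, 4↦3]  zeros at y ∈ ∅
Collecting zeros: affine points = {(0, 1)}.
Total count |C(F_5)_aff| = 1.


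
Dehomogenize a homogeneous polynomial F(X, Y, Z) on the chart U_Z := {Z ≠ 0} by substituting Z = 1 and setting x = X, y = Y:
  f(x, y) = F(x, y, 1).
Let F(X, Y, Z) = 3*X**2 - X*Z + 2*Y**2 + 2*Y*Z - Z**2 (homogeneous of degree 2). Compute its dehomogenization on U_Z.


f(x, y) = 3*x**2 - x + 2*y**2 + 2*y - 1

On U_Z we set Z = 1. Each monomial c·X^i·Y^j·Z^k in F becomes c·x^i·y^j·1^k = c·x^i·y^j.
Substituting Z = 1: F(X, Y, 1) = 3*x**2 - x + 2*y**2 + 2*y - 1.
Note: deg(f) ≤ deg(F) = 2; strict inequality happens when F is divisible by Z (lost terms).


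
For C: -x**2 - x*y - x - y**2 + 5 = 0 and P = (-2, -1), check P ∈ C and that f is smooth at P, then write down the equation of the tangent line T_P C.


Tangent line at P: 4*x + 4*y + 12 = 0.

Step 1: f(-2, -1) = 0, so P lies on C.
Step 2: partial derivatives
  f_x(x, y) = -2*x - y - 1, f_y(x, y) = -x - 2*y.
  f_x(P) = 4, f_y(P) = 4 (gradient nonzero, so P is smooth).
Step 3: tangent line at P: 4·(x − -2) + 4·(y − -1) = 0.
Expanding: 4*x + 4*y + 12 = 0.


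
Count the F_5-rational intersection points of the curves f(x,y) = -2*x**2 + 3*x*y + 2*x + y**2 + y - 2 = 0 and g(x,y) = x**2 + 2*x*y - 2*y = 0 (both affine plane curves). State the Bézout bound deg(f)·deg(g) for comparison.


Common zeros: ∅; count = 0; Bézout bound = 4.

deg(f) = 2, deg(g) = 2, so Bézout bound = 4.
Scan x ∈ F_5. For each x, list the y ∈ F_5 with f(x, y) ≡ 0 and those with g(x, y) ≡ 0 (mod 5); the common zeros in that column are the intersection.
  x = 0: f ≡ 0 at y ∈ {1, 3}; g ≡ 0 at y ∈ {0}; common: ∅.
  x = 1: f ≡ 0 at y ∈ {2, 4}; g ≡ 0 at y ∈ ∅; common: ∅.
  x = 2: f ≡ 0 at y ∈ ∅; g ≡ 0 at y ∈ {3}; common: ∅.
  x = 3: f ≡ 0 at y ∈ {2, 3}; g ≡ 0 at y ∈ {4}; common: ∅.
  x = 4: f ≡ 0 at y ∈ ∅; g ≡ 0 at y ∈ {4}; common: ∅.
Collecting: common zeros = ∅, so the count is 0.
Comparison with the Bézout bound: 0 ≤ 4 = deg(f)·deg(g), as expected for curves with no common component (the affine F_5-count falls short of the bound because intersections may lie at infinity, over extension fields, or carry multiplicity).


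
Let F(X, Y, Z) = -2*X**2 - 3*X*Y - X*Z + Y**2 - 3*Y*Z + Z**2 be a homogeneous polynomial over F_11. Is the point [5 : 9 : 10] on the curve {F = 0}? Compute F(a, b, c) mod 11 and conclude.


F(5,9,10) ≡ 6 (mod 11); P is NOT on the curve.

Evaluate F(5, 9, 10) term-by-term (mod 11).
  -2*X**2 ↦ -2·25·1·1 = -50
  -3*X*Y ↦ -3·5·9·1 = -135
  -X*Z ↦ -1·5·1·10 = -50
  Y**2 ↦ 1·1·81·1 = 81
  -3*Y*Z ↦ -3·1·9·10 = -270
  Z**2 ↦ 1·1·1·100 = 100
Sum: F(5, 9, 10) = (-50) + (-135) + (-50) + (81) + (-270) + (100) = -324.
Reducing mod 11: -324 ≡ 6 (mod 11).
Since F(a, b, c) ≡ 6 ≠ 0 (mod 11), P does NOT lie on the curve.


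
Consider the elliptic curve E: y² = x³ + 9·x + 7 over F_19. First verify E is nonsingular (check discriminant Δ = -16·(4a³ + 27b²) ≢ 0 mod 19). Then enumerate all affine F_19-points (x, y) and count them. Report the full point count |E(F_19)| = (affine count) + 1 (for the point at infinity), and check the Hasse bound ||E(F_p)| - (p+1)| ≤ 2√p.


Affine points = {(0, 8), (0, 11), (1, 6), (1, 13), (3, 2), (3, 17), (5, 5), (5, 14), (6, 7), (6, 12), (9, 0), (12, 0), (17, 0), (18, 4), (18, 15)}; affine count = 15; |E(F_19)| = 16.

Discriminant check: Δ ∝ 4a³ + 27b² = 4·9³ + 27·7² = 4·729 + 27·49 ≡ 2 (mod 19). Nonzero ⇒ E is nonsingular.
For each x ∈ F_19, compute rhs = x³ + 9·x + 7 mod 19, then count y ∈ F_19 with y² ≡ rhs.
  x = 0: rhs = 7, matching y values: 8, 11 (2 points).
  x = 1: rhs = 17, matching y values: 6, 13 (2 points).
  x = 2: rhs = 14, matching y values: none (0 points).
  x = 3: rhs = 4, matching y values: 2, 17 (2 points).
  x = 4: rhs = 12, matching y values: none (0 points).
  x = 5: rhs = 6, matching y values: 5, 14 (2 points).
  x = 6: rhs = 11, matching y values: 7, 12 (2 points).
  x = 7: rhs = 14, matching y values: none (0 points).
  x = 8: rhs = 2, matching y values: none (0 points).
  x = 9: rhs = 0, matching y values: 0 (1 points).
  x = 10: rhs = 14, matching y values: none (0 points).
  x = 11: rhs = 12, matching y values: none (0 points).
  x = 12: rhs = 0, matching y values: 0 (1 points).
  x = 13: rhs = 3, matching y values: none (0 points).
  x = 14: rhs = 8, matching y values: none (0 points).
  x = 15: rhs = 2, matching y values: none (0 points).
  x = 16: rhs = 10, matching y values: none (0 points).
  x = 17: rhs = 0, matching y values: 0 (1 points).
  x = 18: rhs = 16, matching y values: 4, 15 (2 points).
Total affine count: 15.
Full point count |E(F_19)| = 15 + 1 = 16.
Hasse bound: |16 − (19+1)| = |-4| = 4 ≤ 2√19 ≈ 8.7178 ✓.
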